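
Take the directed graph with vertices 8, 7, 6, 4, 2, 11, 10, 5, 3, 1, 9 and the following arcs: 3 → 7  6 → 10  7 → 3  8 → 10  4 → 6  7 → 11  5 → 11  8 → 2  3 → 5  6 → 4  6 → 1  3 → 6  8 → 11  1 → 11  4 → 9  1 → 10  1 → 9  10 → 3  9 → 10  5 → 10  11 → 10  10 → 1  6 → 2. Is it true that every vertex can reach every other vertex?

No

There is no directed path from 2 to 11, so the graph is not strongly connected.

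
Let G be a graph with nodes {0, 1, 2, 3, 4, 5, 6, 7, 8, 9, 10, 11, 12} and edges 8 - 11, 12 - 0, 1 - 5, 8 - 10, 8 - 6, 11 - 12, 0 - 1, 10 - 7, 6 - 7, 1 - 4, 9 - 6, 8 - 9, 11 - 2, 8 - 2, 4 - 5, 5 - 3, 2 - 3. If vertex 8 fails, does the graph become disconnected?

Yes

Deleting 8 raises the number of components from 1 to 2, so 8 is a cut vertex.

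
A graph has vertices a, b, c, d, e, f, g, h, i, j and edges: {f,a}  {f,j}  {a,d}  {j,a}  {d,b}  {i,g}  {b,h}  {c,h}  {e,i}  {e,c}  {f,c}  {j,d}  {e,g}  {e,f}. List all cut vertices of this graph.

Removing e increases the component count from 1 to 2, so e is a cut vertex.
By contrast removing c leaves 1 component; it is not a cut vertex. No other vertex is a cut vertex either.

e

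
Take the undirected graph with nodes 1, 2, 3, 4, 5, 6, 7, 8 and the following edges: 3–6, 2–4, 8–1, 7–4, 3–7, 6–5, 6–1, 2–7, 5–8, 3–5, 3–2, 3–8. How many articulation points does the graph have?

1

Removing 3 increases the component count from 1 to 2, so 3 is a cut vertex.
By contrast removing 1 leaves 1 component; it is not a cut vertex. No other vertex is a cut vertex either.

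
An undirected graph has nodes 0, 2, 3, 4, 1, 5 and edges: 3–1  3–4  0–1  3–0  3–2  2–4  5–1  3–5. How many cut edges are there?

The edges on the cycle 3-2-4-3 are not bridges since each lies on that cycle.
Every edge lies on some cycle, so there are no bridges.

0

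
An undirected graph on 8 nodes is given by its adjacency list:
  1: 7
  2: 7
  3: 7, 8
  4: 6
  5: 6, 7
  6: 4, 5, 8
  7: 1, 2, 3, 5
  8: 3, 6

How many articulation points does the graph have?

2

Removing 6 increases the component count from 1 to 2, so 6 is a cut vertex.
Removing 7 increases the component count from 1 to 3, so 7 is a cut vertex.
By contrast removing 5 leaves 1 component; it is not a cut vertex. No other vertex is a cut vertex either.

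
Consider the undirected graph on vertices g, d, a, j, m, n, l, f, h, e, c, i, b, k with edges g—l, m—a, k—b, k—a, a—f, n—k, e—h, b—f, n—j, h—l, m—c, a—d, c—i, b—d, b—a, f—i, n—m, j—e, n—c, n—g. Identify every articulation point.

Removing n increases the component count from 1 to 2, so n is a cut vertex.
By contrast removing m leaves 1 component; it is not a cut vertex. No other vertex is a cut vertex either.

n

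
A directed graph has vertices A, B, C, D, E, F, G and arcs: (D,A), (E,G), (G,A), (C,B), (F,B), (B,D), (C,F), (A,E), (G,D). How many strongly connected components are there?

{A, D, E, G} are all mutually reachable — one SCC of size 4.
{C} is an SCC by itself.
{F} is an SCC by itself.
{B} is an SCC by itself.
That gives 4 strongly connected components.

4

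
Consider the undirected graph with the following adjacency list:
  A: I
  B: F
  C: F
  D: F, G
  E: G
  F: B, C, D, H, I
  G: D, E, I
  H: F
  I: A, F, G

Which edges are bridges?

A-I, B-F, C-F, E-G, F-H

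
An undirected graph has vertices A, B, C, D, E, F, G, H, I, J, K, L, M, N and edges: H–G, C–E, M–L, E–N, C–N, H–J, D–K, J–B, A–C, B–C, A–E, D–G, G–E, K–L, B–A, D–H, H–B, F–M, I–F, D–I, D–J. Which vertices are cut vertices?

D

Removing D increases the component count from 1 to 2, so D is a cut vertex.
By contrast removing E leaves 1 component; it is not a cut vertex. No other vertex is a cut vertex either.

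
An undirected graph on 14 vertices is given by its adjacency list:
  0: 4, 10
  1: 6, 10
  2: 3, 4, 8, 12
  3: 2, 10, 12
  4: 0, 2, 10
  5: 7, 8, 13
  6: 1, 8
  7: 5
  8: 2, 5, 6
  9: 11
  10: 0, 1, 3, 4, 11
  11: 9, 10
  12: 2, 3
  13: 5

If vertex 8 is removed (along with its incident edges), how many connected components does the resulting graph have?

2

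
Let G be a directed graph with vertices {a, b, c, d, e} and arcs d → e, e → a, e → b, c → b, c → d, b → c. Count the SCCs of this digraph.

{b, c, d, e} are all mutually reachable — one SCC of size 4.
{a} is an SCC by itself.
That gives 2 strongly connected components.

2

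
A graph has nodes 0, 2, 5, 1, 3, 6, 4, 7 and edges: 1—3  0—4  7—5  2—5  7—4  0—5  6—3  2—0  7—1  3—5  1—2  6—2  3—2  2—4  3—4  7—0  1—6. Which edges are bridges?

none

The edges on the cycle 1-6-3-5-0-2-1 are not bridges since each lies on that cycle.
Every edge lies on some cycle, so there are no bridges.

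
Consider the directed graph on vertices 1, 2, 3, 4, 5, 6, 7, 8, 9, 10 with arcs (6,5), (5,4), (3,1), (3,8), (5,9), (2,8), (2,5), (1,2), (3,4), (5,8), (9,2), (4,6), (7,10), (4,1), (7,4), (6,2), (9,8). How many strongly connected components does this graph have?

{1, 2, 4, 5, 6, 9} are all mutually reachable — one SCC of size 6.
{10} is an SCC by itself.
{7} is an SCC by itself.
{8} is an SCC by itself.
{3} is an SCC by itself.
That gives 5 strongly connected components.

5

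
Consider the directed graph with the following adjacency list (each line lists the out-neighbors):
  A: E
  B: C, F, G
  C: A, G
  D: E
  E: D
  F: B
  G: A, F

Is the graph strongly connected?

No

There is no directed path from A to F, so the graph is not strongly connected.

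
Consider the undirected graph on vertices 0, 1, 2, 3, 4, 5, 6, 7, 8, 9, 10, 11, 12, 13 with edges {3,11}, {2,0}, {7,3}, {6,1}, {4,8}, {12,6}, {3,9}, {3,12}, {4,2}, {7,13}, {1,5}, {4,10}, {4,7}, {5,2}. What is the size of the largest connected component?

14

Starting from 0 we can reach 0, 1, 2, 3, 4, 5, 6, 7, 8, 9, 10, 11, 12, 13. That is one component of size 14.
The largest has 14 vertices.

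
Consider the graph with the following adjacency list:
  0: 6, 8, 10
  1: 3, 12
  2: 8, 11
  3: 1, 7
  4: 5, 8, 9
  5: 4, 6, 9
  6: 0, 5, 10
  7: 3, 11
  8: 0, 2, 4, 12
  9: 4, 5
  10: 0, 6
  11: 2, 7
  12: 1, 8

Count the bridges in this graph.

The edges on the cycle 8-12-1-3-7-11-2-8 are not bridges since each lies on that cycle.
Every edge lies on some cycle, so there are no bridges.

0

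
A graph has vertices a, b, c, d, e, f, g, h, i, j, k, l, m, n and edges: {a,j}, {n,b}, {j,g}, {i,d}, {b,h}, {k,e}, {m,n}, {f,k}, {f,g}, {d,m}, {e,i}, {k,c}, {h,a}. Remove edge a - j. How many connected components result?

2

a and j are still connected via a-h-b-n-m-d-i-e-k-f-g-j, so the component count stays at 2.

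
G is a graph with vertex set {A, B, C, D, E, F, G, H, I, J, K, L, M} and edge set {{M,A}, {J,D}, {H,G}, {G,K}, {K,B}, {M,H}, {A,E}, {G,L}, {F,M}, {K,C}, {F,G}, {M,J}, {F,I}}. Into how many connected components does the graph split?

1

Starting from A we can reach A, B, C, D, E, F, G, H, I, J, K, L, M. That is one component of size 13.
Total: 1 component.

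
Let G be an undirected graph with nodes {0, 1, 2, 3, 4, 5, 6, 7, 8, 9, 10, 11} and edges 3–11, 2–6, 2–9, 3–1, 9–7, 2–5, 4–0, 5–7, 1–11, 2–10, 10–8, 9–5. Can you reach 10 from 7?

Yes

From 7 we can reach 2, 5, 6, 7, 8, 9, 10, which includes 10.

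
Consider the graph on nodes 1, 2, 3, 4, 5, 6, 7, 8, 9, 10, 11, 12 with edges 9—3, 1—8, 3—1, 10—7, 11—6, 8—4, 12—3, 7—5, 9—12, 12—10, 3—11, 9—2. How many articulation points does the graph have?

Removing 1 increases the component count from 1 to 2, so 1 is a cut vertex.
Removing 3 increases the component count from 1 to 3, so 3 is a cut vertex.
Removing 7 increases the component count from 1 to 2, so 7 is a cut vertex.
Likewise 8, 9, 10, 11, 12 are cut vertices.
By contrast removing 5 leaves 1 component; it is not a cut vertex. No other vertex is a cut vertex either.

8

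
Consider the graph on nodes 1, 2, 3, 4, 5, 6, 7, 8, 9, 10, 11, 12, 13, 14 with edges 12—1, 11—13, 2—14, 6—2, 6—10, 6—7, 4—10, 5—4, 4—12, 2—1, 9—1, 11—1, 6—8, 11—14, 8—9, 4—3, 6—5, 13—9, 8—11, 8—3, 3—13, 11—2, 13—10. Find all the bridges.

6-7

The edges on the cycle 6-8-11-2-6 are not bridges since each lies on that cycle.
But removing 6—7 disconnects 6 from 7 — this is a bridge.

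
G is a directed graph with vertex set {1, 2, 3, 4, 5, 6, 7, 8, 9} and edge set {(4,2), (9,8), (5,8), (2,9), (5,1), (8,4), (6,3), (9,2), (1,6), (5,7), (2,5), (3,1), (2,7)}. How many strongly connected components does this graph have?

3

{2, 4, 5, 8, 9} are all mutually reachable — one SCC of size 5.
{1, 3, 6} are all mutually reachable — one SCC of size 3.
{7} is an SCC by itself.
That gives 3 strongly connected components.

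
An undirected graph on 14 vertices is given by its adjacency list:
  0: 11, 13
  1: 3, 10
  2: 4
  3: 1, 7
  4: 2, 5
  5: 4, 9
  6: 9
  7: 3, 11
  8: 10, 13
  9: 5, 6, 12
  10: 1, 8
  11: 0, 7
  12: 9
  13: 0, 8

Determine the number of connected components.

Starting from 2 we can reach 2, 4, 5, 6, 9, 12. That is one component of size 6.
Starting from 0 we can reach 0, 1, 3, 7, 8, 10, 11, 13. That is one component of size 8.
Total: 2 components.

2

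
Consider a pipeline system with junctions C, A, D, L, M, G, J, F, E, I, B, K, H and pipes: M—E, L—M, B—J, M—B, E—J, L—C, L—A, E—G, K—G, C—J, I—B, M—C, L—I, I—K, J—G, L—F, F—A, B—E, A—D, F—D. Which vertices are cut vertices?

L

Removing L increases the component count from 2 to 3, so L is a cut vertex.
By contrast removing A leaves 2 components; it is not a cut vertex. No other vertex is a cut vertex either.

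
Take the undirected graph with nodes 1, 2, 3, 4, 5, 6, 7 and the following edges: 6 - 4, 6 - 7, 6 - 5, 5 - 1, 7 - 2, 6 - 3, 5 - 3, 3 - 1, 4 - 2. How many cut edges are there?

The edges on the cycle 6-5-1-3-6 are not bridges since each lies on that cycle.
Every edge lies on some cycle, so there are no bridges.

0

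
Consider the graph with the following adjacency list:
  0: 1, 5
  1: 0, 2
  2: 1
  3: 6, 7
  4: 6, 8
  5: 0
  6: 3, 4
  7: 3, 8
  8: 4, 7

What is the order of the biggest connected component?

5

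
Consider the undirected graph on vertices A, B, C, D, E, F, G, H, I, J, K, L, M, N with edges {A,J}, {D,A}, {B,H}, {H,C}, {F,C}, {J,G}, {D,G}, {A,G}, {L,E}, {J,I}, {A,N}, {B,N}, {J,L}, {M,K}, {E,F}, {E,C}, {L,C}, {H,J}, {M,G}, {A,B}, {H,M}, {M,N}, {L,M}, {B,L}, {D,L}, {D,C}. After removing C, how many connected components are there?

1

With C gone, the remaining components are: {A, B, D, E, F, G, H, I, J, K, L, M, N}.
That is 1 component.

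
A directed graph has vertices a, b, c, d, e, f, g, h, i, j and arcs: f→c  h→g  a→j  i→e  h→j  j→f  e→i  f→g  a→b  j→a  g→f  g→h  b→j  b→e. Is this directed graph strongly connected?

No

There is no directed path from e to b, so the graph is not strongly connected.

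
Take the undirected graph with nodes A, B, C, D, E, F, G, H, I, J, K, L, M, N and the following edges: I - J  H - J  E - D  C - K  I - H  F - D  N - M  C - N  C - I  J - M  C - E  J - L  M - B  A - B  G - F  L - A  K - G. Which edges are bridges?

The edges on the cycle I-H-J-I are not bridges since each lies on that cycle.
Every edge lies on some cycle, so there are no bridges.

none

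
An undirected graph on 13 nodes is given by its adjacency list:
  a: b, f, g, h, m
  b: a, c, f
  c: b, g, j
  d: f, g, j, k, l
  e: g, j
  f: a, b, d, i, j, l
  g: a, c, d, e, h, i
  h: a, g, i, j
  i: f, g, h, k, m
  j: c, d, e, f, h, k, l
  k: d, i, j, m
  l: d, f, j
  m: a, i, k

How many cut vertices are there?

Removing h, for instance, still leaves 1 component. No single vertex removal increases the component count — the graph has no articulation points.

0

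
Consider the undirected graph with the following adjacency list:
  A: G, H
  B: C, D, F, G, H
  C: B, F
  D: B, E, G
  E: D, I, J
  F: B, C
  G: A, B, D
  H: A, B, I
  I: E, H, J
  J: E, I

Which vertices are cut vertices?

Removing B increases the component count from 1 to 2, so B is a cut vertex.
By contrast removing I leaves 1 component; it is not a cut vertex. No other vertex is a cut vertex either.

B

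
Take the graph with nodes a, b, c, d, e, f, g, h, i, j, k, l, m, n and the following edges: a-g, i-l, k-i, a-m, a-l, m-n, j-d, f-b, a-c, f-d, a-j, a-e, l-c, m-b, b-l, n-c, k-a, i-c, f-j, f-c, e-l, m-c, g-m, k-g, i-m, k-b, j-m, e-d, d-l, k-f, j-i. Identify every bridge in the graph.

none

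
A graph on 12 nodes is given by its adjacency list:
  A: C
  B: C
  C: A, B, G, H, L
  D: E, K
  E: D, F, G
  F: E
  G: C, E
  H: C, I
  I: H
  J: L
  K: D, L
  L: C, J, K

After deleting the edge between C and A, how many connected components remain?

2

Before removal there is 1 component.
C-A is a bridge — removing it separates C's side from A's side.
After removal: 2 components.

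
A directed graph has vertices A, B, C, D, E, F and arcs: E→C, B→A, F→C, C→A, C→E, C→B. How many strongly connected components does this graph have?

5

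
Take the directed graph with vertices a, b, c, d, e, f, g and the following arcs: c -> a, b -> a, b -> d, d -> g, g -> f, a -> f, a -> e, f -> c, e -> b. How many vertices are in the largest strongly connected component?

7

{a, b, c, d, e, f, g} are all mutually reachable — one SCC of size 7.
The largest has 7 vertices.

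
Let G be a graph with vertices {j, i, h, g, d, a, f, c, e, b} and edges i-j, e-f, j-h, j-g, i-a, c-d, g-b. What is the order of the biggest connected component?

Starting from c we can reach c, d. That is one component of size 2.
Starting from e we can reach e, f. That is one component of size 2.
Starting from a we can reach a, b, g, h, i, j. That is one component of size 6.
The largest has 6 vertices.

6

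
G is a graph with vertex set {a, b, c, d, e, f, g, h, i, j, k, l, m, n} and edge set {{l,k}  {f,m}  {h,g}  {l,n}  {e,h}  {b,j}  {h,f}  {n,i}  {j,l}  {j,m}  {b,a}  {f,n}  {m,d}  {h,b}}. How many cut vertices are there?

5

Removing b increases the component count from 2 to 3, so b is a cut vertex.
Removing h increases the component count from 2 to 4, so h is a cut vertex.
Removing l increases the component count from 2 to 3, so l is a cut vertex.
Likewise m, n are cut vertices.
By contrast removing f leaves 2 components; it is not a cut vertex. No other vertex is a cut vertex either.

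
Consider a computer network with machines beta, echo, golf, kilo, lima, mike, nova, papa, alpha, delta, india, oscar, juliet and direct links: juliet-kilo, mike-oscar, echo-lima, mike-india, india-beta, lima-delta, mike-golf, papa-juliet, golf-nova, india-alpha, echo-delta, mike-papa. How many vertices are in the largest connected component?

Starting from echo we can reach echo, lima, delta. That is one component of size 3.
Starting from beta we can reach beta, golf, kilo, mike, nova, papa, alpha, india, oscar, juliet. That is one component of size 10.
The largest has 10 vertices.

10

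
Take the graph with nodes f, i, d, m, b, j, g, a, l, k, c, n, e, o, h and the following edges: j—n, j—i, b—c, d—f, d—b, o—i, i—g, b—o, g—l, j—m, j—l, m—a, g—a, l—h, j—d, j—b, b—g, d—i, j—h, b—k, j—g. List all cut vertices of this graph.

Removing b increases the component count from 2 to 4, so b is a cut vertex.
Removing d increases the component count from 2 to 3, so d is a cut vertex.
Removing j increases the component count from 2 to 3, so j is a cut vertex.
By contrast removing h leaves 2 components; it is not a cut vertex. No other vertex is a cut vertex either.

b, d, j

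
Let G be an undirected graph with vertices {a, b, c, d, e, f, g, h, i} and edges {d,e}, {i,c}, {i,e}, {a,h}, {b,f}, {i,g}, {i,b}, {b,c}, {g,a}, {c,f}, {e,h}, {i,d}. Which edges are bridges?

none

The edges on the cycle i-b-f-c-i are not bridges since each lies on that cycle.
Every edge lies on some cycle, so there are no bridges.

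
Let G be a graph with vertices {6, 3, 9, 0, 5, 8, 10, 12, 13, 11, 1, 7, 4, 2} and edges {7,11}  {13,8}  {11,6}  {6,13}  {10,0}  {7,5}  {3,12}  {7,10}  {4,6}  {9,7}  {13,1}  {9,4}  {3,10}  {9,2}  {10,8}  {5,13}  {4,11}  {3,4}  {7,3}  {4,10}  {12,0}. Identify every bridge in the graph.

1-13, 2-9

The edges on the cycle 7-5-13-6-11-4-3-7 are not bridges since each lies on that cycle.
But removing 13—1 disconnects 13 from 1; removing 2—9 disconnects 2 from 9 — these are bridges.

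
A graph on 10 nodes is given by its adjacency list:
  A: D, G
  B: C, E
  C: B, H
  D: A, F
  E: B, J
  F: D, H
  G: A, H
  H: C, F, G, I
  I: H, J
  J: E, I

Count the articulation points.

1

Removing H increases the component count from 1 to 2, so H is a cut vertex.
By contrast removing C leaves 1 component; it is not a cut vertex. No other vertex is a cut vertex either.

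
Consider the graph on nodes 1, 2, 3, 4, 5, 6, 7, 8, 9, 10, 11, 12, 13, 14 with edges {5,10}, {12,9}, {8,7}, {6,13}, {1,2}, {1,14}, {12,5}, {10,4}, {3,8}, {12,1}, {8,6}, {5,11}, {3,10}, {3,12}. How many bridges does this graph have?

10

The edges on the cycle 3-12-5-10-3 are not bridges since each lies on that cycle.
But removing 10—4 disconnects 10 from 4; removing 8—6 disconnects 8 from 6; removing 6—13 disconnects 6 from 13; removing 8—7 disconnects 8 from 7 — these are bridges.
In total 10 edges are bridges.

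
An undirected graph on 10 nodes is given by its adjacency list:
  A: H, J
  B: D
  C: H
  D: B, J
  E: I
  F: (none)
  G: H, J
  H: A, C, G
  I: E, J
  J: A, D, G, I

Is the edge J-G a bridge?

No

After removing J-G, the path J-A-H-G still connects them, so the edge is not a bridge.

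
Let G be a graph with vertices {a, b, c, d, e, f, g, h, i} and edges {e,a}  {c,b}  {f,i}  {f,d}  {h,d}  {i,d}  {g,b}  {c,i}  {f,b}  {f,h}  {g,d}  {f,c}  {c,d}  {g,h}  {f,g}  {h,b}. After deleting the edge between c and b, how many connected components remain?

c and b are still connected via c-f-b, so the component count stays at 2.

2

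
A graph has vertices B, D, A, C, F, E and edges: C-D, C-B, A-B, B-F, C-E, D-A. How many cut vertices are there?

2

Removing B increases the component count from 1 to 2, so B is a cut vertex.
Removing C increases the component count from 1 to 2, so C is a cut vertex.
By contrast removing F leaves 1 component; it is not a cut vertex. No other vertex is a cut vertex either.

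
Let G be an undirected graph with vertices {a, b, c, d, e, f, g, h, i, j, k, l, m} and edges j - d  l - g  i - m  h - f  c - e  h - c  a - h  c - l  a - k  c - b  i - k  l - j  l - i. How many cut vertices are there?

5

Removing c increases the component count from 1 to 3, so c is a cut vertex.
Removing h increases the component count from 1 to 2, so h is a cut vertex.
Removing i increases the component count from 1 to 2, so i is a cut vertex.
Likewise j, l are cut vertices.
By contrast removing g leaves 1 component; it is not a cut vertex. No other vertex is a cut vertex either.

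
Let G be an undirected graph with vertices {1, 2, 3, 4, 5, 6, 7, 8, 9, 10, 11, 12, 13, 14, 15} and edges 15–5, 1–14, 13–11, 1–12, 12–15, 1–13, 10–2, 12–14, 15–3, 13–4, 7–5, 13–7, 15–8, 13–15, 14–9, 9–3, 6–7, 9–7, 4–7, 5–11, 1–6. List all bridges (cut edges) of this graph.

The edges on the cycle 1-12-15-13-1 are not bridges since each lies on that cycle.
But removing 10–2 disconnects 10 from 2; removing 8–15 disconnects 8 from 15 — these are bridges.

10-2, 15-8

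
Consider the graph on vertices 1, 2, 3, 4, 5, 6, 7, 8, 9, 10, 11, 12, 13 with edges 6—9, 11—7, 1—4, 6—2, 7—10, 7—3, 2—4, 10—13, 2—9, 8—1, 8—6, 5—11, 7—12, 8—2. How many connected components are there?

2

Starting from 1 we can reach 1, 2, 4, 6, 8, 9. That is one component of size 6.
Starting from 3 we can reach 3, 5, 7, 10, 11, 12, 13. That is one component of size 7.
Total: 2 components.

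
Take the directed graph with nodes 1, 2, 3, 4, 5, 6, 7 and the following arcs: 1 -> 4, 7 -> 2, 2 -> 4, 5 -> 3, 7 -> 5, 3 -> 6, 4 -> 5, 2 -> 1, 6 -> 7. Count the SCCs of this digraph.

1

{1, 2, 3, 4, 5, 6, 7} are all mutually reachable — one SCC of size 7.
That gives 1 strongly connected component.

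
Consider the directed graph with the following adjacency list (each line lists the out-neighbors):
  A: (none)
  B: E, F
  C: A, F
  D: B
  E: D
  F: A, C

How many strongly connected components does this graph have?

3

{B, D, E} are all mutually reachable — one SCC of size 3.
{C, F} are all mutually reachable — one SCC of size 2.
{A} is an SCC by itself.
That gives 3 strongly connected components.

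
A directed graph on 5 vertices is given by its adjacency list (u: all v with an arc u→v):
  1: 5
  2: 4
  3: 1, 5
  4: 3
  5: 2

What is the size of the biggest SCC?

{1, 2, 3, 4, 5} are all mutually reachable — one SCC of size 5.
The largest has 5 vertices.

5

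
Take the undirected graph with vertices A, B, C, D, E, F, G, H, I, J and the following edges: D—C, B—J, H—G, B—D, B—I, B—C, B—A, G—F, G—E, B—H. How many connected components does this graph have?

1

Starting from A we can reach A, B, C, D, E, F, G, H, I, J. That is one component of size 10.
Total: 1 component.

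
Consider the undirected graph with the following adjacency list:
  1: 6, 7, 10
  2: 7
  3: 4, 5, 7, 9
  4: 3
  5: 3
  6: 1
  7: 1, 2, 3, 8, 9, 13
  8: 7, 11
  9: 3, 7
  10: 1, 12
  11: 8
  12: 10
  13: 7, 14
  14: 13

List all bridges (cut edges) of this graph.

1-10, 1-6, 1-7, 10-12, 11-8, 13-14, 13-7, 2-7, 3-4, 3-5, 7-8

The edges on the cycle 3-7-9-3 are not bridges since each lies on that cycle.
But removing 7-13 disconnects 7 from 13; removing 7-2 disconnects 7 from 2; removing 13-14 disconnects 13 from 14; removing 10-12 disconnects 10 from 12 — these are bridges.
In total 11 edges are bridges.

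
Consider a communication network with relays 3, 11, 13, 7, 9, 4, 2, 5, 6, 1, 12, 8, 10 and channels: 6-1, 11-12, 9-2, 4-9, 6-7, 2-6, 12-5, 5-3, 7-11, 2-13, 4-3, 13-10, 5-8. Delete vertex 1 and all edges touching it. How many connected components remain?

With 1 gone, the remaining components are: {2, 3, 4, 5, 6, 7, 8, 9, 10, 11, 12, 13}.
That is 1 component.

1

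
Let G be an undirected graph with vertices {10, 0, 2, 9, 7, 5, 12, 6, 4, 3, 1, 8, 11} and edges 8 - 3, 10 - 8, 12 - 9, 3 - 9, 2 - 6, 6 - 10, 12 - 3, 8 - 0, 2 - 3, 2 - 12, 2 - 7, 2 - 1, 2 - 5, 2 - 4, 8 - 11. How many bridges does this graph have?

6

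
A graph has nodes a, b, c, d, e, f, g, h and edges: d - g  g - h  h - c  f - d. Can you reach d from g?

From g we can reach c, d, f, g, h, which includes d.

Yes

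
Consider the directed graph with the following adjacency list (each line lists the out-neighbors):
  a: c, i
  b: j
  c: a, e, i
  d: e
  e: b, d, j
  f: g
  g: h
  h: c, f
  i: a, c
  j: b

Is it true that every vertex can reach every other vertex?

No

There is no directed path from j to g, so the graph is not strongly connected.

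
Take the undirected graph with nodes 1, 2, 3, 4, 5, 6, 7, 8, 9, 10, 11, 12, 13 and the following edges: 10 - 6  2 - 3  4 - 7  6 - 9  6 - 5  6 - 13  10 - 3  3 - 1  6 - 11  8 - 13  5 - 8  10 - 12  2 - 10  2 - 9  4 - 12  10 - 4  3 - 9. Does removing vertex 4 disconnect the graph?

Deleting 4 raises the number of components from 1 to 2, so 4 is a cut vertex.

Yes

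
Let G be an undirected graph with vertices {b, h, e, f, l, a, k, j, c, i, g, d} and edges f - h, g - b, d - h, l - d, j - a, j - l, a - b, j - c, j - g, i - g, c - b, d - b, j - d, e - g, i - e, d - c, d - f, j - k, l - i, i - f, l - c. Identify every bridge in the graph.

The edges on the cycle d-f-h-d are not bridges since each lies on that cycle.
But removing j - k disconnects j from k — this is a bridge.

j-k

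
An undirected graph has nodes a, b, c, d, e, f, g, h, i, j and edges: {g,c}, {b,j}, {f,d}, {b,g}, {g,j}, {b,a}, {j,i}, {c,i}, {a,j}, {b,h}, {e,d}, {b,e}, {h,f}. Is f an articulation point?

No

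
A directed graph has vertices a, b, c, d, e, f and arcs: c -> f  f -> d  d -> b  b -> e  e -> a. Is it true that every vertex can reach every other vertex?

No

There is no directed path from e to c, so the graph is not strongly connected.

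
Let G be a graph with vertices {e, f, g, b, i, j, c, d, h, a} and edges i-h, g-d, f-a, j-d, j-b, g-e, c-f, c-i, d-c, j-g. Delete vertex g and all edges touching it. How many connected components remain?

2

With g gone, the remaining components are: {e}; {a, b, c, d, f, h, i, j}.
That is 2 components.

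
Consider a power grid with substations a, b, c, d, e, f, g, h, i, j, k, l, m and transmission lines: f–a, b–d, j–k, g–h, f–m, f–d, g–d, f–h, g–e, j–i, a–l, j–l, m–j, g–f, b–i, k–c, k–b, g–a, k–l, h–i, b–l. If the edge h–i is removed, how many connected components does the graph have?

1

h and i are still connected via h-f-m-j-i, so the component count stays at 1.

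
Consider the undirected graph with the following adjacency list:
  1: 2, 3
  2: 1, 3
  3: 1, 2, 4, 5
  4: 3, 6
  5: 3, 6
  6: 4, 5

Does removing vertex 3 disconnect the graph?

Yes

Deleting 3 raises the number of components from 1 to 2, so 3 is a cut vertex.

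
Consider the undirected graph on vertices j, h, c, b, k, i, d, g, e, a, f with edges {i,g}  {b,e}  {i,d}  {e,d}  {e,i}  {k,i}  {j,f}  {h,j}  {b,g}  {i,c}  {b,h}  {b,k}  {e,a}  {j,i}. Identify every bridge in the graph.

a-e, c-i, f-j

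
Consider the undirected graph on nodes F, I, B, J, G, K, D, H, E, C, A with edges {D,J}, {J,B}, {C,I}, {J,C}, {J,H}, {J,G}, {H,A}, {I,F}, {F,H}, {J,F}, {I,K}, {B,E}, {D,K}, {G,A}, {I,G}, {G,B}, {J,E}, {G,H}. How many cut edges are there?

The edges on the cycle J-C-I-G-B-E-J are not bridges since each lies on that cycle.
Every edge lies on some cycle, so there are no bridges.

0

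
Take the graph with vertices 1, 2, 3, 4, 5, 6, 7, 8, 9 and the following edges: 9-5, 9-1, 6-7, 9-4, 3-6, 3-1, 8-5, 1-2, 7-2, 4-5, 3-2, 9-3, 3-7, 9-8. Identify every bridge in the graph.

The edges on the cycle 9-8-5-9 are not bridges since each lies on that cycle.
Every edge lies on some cycle, so there are no bridges.

none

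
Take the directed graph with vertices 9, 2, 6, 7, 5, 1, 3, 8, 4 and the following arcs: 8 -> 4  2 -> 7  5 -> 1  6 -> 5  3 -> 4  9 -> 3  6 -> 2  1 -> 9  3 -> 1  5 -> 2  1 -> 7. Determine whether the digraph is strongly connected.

There is no directed path from 2 to 3, so the graph is not strongly connected.

No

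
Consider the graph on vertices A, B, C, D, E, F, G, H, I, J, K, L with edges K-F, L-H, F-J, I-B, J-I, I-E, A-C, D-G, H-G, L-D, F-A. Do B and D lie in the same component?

No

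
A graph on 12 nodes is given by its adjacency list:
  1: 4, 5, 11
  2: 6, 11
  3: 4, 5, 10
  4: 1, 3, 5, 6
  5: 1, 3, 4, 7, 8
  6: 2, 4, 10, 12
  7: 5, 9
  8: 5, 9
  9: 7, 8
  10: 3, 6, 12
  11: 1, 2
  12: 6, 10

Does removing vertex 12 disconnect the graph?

No

Deleting 12 leaves 1 component (was 1) (its neighbors 6, 10 remain connected to each other), so 12 is not a cut vertex.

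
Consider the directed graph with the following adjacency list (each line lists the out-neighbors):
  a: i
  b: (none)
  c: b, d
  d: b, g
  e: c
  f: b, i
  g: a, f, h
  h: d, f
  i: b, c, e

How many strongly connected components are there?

{a, c, d, e, f, g, h, i} are all mutually reachable — one SCC of size 8.
{b} is an SCC by itself.
That gives 2 strongly connected components.

2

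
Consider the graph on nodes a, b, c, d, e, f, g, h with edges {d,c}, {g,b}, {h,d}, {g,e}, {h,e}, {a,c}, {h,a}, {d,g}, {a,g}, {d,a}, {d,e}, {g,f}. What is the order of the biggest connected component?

Starting from a we can reach a, b, c, d, e, f, g, h. That is one component of size 8.
The largest has 8 vertices.

8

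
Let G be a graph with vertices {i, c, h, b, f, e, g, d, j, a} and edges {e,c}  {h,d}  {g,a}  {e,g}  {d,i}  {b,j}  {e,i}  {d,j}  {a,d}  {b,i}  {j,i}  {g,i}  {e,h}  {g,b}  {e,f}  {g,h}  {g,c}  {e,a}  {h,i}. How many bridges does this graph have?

The edges on the cycle g-b-j-d-a-g are not bridges since each lies on that cycle.
But removing e–f disconnects e from f — this is a bridge.

1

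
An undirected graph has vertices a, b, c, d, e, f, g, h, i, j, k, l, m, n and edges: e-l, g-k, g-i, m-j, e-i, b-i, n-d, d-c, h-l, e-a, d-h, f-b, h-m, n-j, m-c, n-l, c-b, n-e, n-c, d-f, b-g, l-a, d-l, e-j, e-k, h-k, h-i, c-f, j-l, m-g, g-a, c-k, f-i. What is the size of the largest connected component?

Starting from a we can reach a, b, c, d, e, f, g, h, i, j, k, l, m, n. That is one component of size 14.
The largest has 14 vertices.

14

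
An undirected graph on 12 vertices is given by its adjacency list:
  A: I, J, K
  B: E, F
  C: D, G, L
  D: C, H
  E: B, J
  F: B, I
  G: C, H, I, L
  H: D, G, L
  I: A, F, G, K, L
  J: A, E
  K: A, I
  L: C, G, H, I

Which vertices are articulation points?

I

Removing I increases the component count from 1 to 2, so I is a cut vertex.
By contrast removing E leaves 1 component; it is not a cut vertex. No other vertex is a cut vertex either.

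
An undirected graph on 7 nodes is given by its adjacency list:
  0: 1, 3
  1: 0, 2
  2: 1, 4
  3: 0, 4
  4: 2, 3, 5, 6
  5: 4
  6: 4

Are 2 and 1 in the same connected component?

Yes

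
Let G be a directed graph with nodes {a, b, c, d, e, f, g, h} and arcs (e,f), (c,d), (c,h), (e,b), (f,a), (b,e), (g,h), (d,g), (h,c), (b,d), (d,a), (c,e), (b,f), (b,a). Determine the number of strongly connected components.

3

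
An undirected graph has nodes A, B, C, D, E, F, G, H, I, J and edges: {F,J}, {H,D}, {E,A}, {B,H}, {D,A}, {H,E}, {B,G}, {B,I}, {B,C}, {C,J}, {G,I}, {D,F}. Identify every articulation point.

Removing B increases the component count from 1 to 2, so B is a cut vertex.
By contrast removing G leaves 1 component; it is not a cut vertex. No other vertex is a cut vertex either.

B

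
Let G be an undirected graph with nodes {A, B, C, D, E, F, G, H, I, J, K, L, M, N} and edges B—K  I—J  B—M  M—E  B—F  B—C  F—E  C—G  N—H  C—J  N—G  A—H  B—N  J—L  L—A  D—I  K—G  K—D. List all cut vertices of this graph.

B

Removing B increases the component count from 1 to 2, so B is a cut vertex.
By contrast removing I leaves 1 component; it is not a cut vertex. No other vertex is a cut vertex either.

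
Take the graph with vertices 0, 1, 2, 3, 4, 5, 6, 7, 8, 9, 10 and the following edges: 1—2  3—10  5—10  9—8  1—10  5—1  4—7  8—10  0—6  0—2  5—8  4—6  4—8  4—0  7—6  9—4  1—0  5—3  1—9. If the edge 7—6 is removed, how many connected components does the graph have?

1

7 and 6 are still connected via 7-4-6, so the component count stays at 1.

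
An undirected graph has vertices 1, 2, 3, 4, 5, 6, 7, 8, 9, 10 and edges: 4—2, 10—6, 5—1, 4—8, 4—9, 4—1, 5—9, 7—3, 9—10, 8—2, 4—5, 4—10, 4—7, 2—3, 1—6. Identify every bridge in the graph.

The edges on the cycle 4-5-9-4 are not bridges since each lies on that cycle.
Every edge lies on some cycle, so there are no bridges.

none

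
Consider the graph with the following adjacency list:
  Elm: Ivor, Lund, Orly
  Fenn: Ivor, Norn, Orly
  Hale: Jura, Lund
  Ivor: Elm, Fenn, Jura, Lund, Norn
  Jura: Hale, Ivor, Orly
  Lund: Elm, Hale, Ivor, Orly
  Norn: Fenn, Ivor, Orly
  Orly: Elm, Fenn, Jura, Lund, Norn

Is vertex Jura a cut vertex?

Deleting Jura leaves 1 component (was 1) (its neighbors Hale, Ivor, Orly remain connected to each other), so Jura is not a cut vertex.

No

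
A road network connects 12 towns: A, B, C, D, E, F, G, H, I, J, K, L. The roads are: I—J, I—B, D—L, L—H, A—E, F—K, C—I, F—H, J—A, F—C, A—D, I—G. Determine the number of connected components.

Starting from A we can reach A, B, C, D, E, F, G, H, I, J, K, L. That is one component of size 12.
Total: 1 component.

1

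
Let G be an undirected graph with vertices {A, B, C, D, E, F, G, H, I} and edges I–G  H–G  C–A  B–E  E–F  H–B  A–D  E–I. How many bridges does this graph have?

3

The edges on the cycle H-B-E-I-G-H are not bridges since each lies on that cycle.
But removing C–A disconnects C from A; removing E–F disconnects E from F; removing D–A disconnects D from A — these are bridges.
That makes 3 bridges.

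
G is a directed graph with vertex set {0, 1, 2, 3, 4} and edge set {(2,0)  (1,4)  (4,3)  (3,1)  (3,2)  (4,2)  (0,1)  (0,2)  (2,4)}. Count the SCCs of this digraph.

{0, 1, 2, 3, 4} are all mutually reachable — one SCC of size 5.
That gives 1 strongly connected component.

1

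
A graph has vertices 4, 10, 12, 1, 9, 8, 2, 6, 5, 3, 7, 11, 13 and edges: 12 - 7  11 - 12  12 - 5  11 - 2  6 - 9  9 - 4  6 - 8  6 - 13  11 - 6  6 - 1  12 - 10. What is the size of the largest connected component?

3 is isolated — a component by itself.
Starting from 1 we can reach 1, 2, 4, 5, 6, 7, 8, 9, 10, 11, 12, 13. That is one component of size 12.
The largest has 12 vertices.

12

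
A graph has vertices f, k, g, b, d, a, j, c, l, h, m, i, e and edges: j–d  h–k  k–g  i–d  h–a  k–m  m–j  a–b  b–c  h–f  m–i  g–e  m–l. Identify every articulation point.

Removing a increases the component count from 1 to 2, so a is a cut vertex.
Removing b increases the component count from 1 to 2, so b is a cut vertex.
Removing g increases the component count from 1 to 2, so g is a cut vertex.
Likewise h, k, m are cut vertices.
By contrast removing f leaves 1 component; it is not a cut vertex. No other vertex is a cut vertex either.

a, b, g, h, k, m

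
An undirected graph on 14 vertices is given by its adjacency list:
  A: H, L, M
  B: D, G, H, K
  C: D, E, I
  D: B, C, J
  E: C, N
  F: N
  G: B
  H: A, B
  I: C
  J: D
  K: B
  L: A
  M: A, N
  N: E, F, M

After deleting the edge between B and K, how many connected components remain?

Before removal there is 1 component.
B-K is a bridge — removing it separates B's side from K's side.
After removal: 2 components.

2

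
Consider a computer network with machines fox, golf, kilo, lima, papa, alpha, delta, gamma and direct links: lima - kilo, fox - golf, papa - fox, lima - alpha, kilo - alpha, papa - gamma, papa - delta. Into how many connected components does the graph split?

2

Starting from kilo we can reach kilo, lima, alpha. That is one component of size 3.
Starting from fox we can reach fox, golf, papa, delta, gamma. That is one component of size 5.
Total: 2 components.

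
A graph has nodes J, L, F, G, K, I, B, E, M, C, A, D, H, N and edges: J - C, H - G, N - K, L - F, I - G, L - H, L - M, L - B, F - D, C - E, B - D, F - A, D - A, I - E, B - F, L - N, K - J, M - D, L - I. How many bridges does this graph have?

0

The edges on the cycle L-N-K-J-C-E-I-L are not bridges since each lies on that cycle.
Every edge lies on some cycle, so there are no bridges.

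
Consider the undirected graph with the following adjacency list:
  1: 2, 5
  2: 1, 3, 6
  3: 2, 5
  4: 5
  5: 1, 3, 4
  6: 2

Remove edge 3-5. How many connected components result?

3 and 5 are still connected via 3-2-1-5, so the component count stays at 1.

1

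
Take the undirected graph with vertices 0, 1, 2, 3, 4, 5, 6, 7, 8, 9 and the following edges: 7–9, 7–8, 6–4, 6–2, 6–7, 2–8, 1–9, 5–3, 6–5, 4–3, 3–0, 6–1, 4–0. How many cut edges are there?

The edges on the cycle 6-5-3-0-4-6 are not bridges since each lies on that cycle.
Every edge lies on some cycle, so there are no bridges.

0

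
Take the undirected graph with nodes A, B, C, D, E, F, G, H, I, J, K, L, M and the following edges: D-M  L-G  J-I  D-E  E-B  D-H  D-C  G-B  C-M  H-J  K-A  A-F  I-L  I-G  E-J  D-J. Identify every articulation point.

Removing A increases the component count from 2 to 3, so A is a cut vertex.
Removing D increases the component count from 2 to 3, so D is a cut vertex.
By contrast removing J leaves 2 components; it is not a cut vertex. No other vertex is a cut vertex either.

A, D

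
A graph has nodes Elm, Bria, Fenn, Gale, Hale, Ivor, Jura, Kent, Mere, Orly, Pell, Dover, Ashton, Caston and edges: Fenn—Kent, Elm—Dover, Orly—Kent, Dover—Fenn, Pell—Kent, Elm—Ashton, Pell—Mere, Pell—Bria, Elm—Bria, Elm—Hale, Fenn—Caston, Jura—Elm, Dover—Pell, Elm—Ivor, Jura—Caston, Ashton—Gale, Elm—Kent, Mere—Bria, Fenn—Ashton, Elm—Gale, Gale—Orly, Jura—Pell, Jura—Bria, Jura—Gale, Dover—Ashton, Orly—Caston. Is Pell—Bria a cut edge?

No

After removing Pell—Bria, the path Pell-Jura-Bria still connects them, so the edge is not a bridge.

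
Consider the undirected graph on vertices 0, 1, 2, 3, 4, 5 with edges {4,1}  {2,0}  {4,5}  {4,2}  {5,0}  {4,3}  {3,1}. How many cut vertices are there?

1

Removing 4 increases the component count from 1 to 2, so 4 is a cut vertex.
By contrast removing 3 leaves 1 component; it is not a cut vertex. No other vertex is a cut vertex either.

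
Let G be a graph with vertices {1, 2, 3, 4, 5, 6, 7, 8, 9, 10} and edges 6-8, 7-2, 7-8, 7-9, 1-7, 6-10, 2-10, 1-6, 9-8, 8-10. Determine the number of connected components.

4

4 is isolated — a component by itself.
5 is isolated — a component by itself.
3 is isolated — a component by itself.
Starting from 1 we can reach 1, 2, 6, 7, 8, 9, 10. That is one component of size 7.
Total: 4 components.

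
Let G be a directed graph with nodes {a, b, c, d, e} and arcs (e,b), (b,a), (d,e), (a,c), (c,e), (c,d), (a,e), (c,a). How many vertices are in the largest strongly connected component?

{a, b, c, d, e} are all mutually reachable — one SCC of size 5.
The largest has 5 vertices.

5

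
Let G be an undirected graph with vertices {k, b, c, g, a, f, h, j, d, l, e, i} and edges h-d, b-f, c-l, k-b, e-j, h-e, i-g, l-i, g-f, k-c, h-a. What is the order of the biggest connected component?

Starting from a we can reach a, d, e, h, j. That is one component of size 5.
Starting from b we can reach b, c, f, g, i, k, l. That is one component of size 7.
The largest has 7 vertices.

7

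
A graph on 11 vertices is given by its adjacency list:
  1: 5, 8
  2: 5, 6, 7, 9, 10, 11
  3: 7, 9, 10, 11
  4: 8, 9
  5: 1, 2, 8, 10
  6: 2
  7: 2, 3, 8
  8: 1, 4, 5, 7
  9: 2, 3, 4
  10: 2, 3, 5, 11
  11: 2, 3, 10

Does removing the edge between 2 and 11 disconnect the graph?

After removing 2-11, the path 2-10-11 still connects them, so the edge is not a bridge.

No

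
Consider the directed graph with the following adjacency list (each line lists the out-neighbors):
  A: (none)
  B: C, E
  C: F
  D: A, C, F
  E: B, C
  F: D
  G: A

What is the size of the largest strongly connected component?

{C, D, F} are all mutually reachable — one SCC of size 3.
{B, E} are all mutually reachable — one SCC of size 2.
{A} is an SCC by itself.
{G} is an SCC by itself.
The largest has 3 vertices.

3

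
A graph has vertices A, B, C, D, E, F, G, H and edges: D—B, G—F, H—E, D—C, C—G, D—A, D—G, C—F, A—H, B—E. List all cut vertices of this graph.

Removing D increases the component count from 1 to 2, so D is a cut vertex.
By contrast removing A leaves 1 component; it is not a cut vertex. No other vertex is a cut vertex either.

D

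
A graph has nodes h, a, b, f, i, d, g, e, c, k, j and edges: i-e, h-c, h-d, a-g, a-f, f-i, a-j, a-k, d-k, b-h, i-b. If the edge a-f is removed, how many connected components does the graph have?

1

a and f are still connected via a-k-d-h-b-i-f, so the component count stays at 1.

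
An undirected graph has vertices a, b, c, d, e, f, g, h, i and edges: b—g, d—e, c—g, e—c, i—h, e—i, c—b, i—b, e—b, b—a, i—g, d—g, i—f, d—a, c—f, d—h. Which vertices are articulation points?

none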